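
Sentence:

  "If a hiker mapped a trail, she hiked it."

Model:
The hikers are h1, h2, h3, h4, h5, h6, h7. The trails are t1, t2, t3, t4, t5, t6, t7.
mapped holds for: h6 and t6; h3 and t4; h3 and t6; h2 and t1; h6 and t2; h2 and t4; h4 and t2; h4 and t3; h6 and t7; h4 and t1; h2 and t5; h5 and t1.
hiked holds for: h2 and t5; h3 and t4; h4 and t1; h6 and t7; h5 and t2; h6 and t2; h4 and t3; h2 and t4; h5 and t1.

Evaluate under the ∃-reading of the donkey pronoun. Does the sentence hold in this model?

"it" takes "a trail" as antecedent — a donkey pronoun bound across the clause boundary.
Weak reading: every hiker h with some mapped-trail has at least one mapped-trail t such that hiked(h,t).
Per hiker: h2:✓  h3:✓  h4:✓  h5:✓  h6:✓
Every hiker in the restrictor has a witness.

True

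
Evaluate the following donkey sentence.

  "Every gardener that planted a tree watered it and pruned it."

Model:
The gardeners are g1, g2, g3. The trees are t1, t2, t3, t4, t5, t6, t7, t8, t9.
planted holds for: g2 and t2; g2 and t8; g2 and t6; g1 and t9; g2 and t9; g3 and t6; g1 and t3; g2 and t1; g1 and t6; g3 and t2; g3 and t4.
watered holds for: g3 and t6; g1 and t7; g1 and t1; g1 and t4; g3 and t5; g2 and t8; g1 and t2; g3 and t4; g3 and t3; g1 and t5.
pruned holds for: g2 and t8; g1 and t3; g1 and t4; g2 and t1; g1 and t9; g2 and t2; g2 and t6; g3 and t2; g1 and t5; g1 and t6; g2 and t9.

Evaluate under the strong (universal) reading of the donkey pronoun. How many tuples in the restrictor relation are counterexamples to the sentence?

"it" takes "a tree" as antecedent — a donkey pronoun bound across the clause boundary.
Strong reading: for every (g,t) with planted(g,t), watered(g,t) ∧ pruned(g,t).
Restrictor pairs: (g1,t3) ✗  (g1,t6) ✗  (g1,t9) ✗  (g2,t1) ✗  (g2,t2) ✗  (g2,t6) ✗  (g2,t8) ✓  (g2,t9) ✗  (g3,t2) ✗  (g3,t4) ✗  (g3,t6) ✗
Counterexamples (restrictor pairs failing the scope): 10.

10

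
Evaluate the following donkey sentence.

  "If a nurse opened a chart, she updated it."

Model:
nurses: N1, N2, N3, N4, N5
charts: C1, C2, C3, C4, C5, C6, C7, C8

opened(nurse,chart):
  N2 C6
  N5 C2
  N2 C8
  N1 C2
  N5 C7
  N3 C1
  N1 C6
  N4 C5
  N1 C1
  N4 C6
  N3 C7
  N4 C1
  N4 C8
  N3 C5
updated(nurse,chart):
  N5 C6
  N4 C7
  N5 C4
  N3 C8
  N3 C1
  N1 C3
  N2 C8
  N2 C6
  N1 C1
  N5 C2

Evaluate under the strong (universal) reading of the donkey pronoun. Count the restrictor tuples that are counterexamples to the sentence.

9

"it" takes "a chart" as antecedent — a donkey pronoun bound across the clause boundary.
Strong reading: for every (n,c) with opened(n,c), updated(n,c).
Restrictor pairs: (N1,C1) ✓  (N1,C2) ✗  (N1,C6) ✗  (N2,C6) ✓  (N2,C8) ✓  (N3,C1) ✓  (N3,C5) ✗  (N3,C7) ✗  (N4,C1) ✗  (N4,C5) ✗  (N4,C6) ✗  (N4,C8) ✗  (N5,C2) ✓  (N5,C7) ✗
Counterexamples (restrictor pairs failing the scope): 9.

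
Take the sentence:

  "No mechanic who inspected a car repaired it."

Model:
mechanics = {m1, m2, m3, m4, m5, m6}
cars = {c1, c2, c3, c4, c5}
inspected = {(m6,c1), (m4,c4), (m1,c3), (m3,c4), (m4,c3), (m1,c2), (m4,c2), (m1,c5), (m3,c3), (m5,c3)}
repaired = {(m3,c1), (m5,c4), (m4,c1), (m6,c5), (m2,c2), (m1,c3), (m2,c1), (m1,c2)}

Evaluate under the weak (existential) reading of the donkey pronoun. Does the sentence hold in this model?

"it" takes "a car" as antecedent — a donkey pronoun bound across the clause boundary.
Truth condition: for no (m,c) with inspected(m,c) does repaired(m,c) hold.
Restrictor pairs — does the scope hold? (m1,c2):holds  (m1,c3):holds  (m1,c5):fails  (m3,c3):fails  (m3,c4):fails  (m4,c2):fails  (m4,c3):fails  (m4,c4):fails  (m5,c3):fails  (m6,c1):fails
Scope holds for 2 pair(s), so the sentence is false.

False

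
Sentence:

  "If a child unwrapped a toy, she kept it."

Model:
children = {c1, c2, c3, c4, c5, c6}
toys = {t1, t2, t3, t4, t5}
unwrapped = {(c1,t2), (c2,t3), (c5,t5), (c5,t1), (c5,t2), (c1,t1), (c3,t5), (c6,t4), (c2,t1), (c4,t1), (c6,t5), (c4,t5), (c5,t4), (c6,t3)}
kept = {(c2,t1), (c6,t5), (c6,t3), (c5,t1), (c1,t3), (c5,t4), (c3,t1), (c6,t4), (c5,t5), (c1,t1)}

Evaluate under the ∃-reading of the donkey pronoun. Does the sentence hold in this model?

False

"it" takes "a toy" as antecedent — a donkey pronoun bound across the clause boundary.
Weak reading: every child c with some unwrapped-toy has at least one unwrapped-toy t such that kept(c,t).
Per child: c1:✓  c2:✓  c3:✗  c4:✗  c5:✓  c6:✓
c3 has no witness among its unwrapped-toys.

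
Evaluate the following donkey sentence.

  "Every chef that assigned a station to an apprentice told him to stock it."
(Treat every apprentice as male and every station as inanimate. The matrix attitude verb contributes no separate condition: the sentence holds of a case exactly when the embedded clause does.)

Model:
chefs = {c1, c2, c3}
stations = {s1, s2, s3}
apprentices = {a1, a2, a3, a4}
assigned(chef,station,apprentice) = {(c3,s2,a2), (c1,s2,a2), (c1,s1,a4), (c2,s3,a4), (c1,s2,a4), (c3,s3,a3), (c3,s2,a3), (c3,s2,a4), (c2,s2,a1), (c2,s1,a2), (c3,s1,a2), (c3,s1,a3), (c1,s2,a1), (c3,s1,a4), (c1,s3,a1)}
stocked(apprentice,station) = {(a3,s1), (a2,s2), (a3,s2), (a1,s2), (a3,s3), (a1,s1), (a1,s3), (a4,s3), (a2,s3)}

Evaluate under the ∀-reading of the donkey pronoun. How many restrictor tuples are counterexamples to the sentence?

"him" takes "an apprentice" as antecedent and "it" takes "a station"; both are donkey pronouns co-varying with the restrictor.
Strong reading: for every (c,s,a) with assigned(c,s,a), stocked(a,s).
Restrictor triples: (c1,s1,a4)→stocked(a4,s1) ✗  (c1,s2,a1)→stocked(a1,s2) ✓  (c1,s2,a2)→stocked(a2,s2) ✓  (c1,s2,a4)→stocked(a4,s2) ✗  (c1,s3,a1)→stocked(a1,s3) ✓  (c2,s1,a2)→stocked(a2,s1) ✗  (c2,s2,a1)→stocked(a1,s2) ✓  (c2,s3,a4)→stocked(a4,s3) ✓  (c3,s1,a2)→stocked(a2,s1) ✗  (c3,s1,a3)→stocked(a3,s1) ✓  (c3,s1,a4)→stocked(a4,s1) ✗  (c3,s2,a2)→stocked(a2,s2) ✓  (c3,s2,a3)→stocked(a3,s2) ✓  (c3,s2,a4)→stocked(a4,s2) ✗  (c3,s3,a3)→stocked(a3,s3) ✓
Counterexamples (restrictor triples failing the scope): 6.

6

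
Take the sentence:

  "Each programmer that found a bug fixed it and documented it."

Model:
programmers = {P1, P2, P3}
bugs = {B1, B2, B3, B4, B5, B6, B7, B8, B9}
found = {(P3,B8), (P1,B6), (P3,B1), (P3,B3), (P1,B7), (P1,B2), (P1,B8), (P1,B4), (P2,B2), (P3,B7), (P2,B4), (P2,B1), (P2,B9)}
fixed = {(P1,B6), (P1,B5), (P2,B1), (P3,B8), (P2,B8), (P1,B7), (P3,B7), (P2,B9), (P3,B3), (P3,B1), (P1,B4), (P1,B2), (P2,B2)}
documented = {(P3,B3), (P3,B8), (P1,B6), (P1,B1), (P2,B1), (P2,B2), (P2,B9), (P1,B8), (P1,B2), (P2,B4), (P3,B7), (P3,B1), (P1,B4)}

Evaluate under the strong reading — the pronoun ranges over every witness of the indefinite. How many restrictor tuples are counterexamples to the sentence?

3

"it" takes "a bug" as antecedent — a donkey pronoun bound across the clause boundary.
Strong reading: for every (p,b) with found(p,b), fixed(p,b) ∧ documented(p,b).
Restrictor pairs: (P1,B2) ✓  (P1,B4) ✓  (P1,B6) ✓  (P1,B7) ✗  (P1,B8) ✗  (P2,B1) ✓  (P2,B2) ✓  (P2,B4) ✗  (P2,B9) ✓  (P3,B1) ✓  (P3,B3) ✓  (P3,B7) ✓  (P3,B8) ✓
Counterexamples (restrictor pairs failing the scope): 3.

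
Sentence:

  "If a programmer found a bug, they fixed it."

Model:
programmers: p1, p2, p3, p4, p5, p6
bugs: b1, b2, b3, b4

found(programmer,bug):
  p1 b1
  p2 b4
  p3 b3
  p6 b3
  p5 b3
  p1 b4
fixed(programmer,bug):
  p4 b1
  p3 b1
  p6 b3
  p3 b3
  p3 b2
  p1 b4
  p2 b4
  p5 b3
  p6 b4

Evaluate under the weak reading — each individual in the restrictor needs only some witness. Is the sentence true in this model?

"it" takes "a bug" as antecedent — a donkey pronoun bound across the clause boundary.
Weak reading: every programmer p with some found-bug has at least one found-bug b such that fixed(p,b).
Per programmer: p1:✓  p2:✓  p3:✓  p5:✓  p6:✓
Every programmer in the restrictor has a witness.

True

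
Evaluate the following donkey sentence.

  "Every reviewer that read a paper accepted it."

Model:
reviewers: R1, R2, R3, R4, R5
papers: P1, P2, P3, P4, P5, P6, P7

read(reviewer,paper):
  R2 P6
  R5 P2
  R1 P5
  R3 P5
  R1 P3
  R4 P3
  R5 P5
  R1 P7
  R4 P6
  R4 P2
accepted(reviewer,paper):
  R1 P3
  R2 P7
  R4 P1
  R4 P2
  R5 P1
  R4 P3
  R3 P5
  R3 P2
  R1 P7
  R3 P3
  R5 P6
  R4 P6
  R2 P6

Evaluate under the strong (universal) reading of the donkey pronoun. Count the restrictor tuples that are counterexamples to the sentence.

3

"it" takes "a paper" as antecedent — a donkey pronoun bound across the clause boundary.
Strong reading: for every (r,p) with read(r,p), accepted(r,p).
Restrictor pairs: (R1,P3) ✓  (R1,P5) ✗  (R1,P7) ✓  (R2,P6) ✓  (R3,P5) ✓  (R4,P2) ✓  (R4,P3) ✓  (R4,P6) ✓  (R5,P2) ✗  (R5,P5) ✗
Counterexamples (restrictor pairs failing the scope): 3.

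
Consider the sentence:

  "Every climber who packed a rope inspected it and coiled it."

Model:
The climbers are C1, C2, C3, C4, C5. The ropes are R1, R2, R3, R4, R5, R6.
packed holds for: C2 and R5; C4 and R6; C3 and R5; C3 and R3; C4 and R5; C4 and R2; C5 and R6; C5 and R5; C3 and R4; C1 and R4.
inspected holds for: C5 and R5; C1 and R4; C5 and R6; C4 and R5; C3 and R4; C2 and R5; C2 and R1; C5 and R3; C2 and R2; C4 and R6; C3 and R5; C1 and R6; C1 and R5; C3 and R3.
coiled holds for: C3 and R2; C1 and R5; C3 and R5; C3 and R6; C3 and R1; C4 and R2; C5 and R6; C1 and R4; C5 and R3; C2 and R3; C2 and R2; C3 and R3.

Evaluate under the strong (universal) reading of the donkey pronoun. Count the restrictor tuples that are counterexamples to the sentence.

6

"it" takes "a rope" as antecedent — a donkey pronoun bound across the clause boundary.
Strong reading: for every (c,r) with packed(c,r), inspected(c,r) ∧ coiled(c,r).
Restrictor pairs: (C1,R4) ✓  (C2,R5) ✗  (C3,R3) ✓  (C3,R4) ✗  (C3,R5) ✓  (C4,R2) ✗  (C4,R5) ✗  (C4,R6) ✗  (C5,R5) ✗  (C5,R6) ✓
Counterexamples (restrictor pairs failing the scope): 6.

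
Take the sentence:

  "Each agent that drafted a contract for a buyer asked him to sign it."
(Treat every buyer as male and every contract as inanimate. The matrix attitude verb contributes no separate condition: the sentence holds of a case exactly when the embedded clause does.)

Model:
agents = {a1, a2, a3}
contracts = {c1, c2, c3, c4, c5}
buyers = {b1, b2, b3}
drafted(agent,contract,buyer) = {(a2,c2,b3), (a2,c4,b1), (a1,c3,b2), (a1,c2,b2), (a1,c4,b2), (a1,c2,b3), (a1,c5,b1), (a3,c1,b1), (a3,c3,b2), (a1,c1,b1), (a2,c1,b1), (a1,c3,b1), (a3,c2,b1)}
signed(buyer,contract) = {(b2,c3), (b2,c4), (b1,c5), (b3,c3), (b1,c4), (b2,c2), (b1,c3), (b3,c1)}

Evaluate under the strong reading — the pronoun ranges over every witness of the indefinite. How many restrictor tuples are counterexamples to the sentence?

6

"him" takes "a buyer" as antecedent and "it" takes "a contract"; both are donkey pronouns co-varying with the restrictor.
Strong reading: for every (a,c,b) with drafted(a,c,b), signed(b,c).
Restrictor triples: (a1,c1,b1)→signed(b1,c1) ✗  (a1,c2,b2)→signed(b2,c2) ✓  (a1,c2,b3)→signed(b3,c2) ✗  (a1,c3,b1)→signed(b1,c3) ✓  (a1,c3,b2)→signed(b2,c3) ✓  (a1,c4,b2)→signed(b2,c4) ✓  (a1,c5,b1)→signed(b1,c5) ✓  (a2,c1,b1)→signed(b1,c1) ✗  (a2,c2,b3)→signed(b3,c2) ✗  (a2,c4,b1)→signed(b1,c4) ✓  (a3,c1,b1)→signed(b1,c1) ✗  (a3,c2,b1)→signed(b1,c2) ✗  (a3,c3,b2)→signed(b2,c3) ✓
Counterexamples (restrictor triples failing the scope): 6.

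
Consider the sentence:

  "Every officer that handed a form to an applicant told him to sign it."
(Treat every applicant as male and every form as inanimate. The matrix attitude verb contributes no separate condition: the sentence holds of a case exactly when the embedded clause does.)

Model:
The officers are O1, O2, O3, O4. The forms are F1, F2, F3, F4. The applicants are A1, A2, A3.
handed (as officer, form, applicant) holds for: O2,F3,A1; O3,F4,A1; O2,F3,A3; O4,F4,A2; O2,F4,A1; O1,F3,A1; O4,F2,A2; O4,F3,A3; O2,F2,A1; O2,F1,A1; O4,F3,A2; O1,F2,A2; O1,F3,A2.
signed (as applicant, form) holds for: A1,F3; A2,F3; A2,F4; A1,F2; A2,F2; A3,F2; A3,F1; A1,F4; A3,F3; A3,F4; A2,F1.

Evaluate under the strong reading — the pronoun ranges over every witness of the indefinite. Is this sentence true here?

"him" takes "an applicant" as antecedent and "it" takes "a form"; both are donkey pronouns co-varying with the restrictor.
Strong reading: for every (o,f,a) with handed(o,f,a), signed(a,f).
Restrictor triples: (O1,F2,A2)→signed(A2,F2) ✓  (O1,F3,A1)→signed(A1,F3) ✓  (O1,F3,A2)→signed(A2,F3) ✓  (O2,F1,A1)→signed(A1,F1) ✗  (O2,F2,A1)→signed(A1,F2) ✓  (O2,F3,A1)→signed(A1,F3) ✓  (O2,F3,A3)→signed(A3,F3) ✓  (O2,F4,A1)→signed(A1,F4) ✓  (O3,F4,A1)→signed(A1,F4) ✓  (O4,F2,A2)→signed(A2,F2) ✓  (O4,F3,A2)→signed(A2,F3) ✓  (O4,F3,A3)→signed(A3,F3) ✓  (O4,F4,A2)→signed(A2,F4) ✓
Counterexample: (O2,F1,A1) — signed(A1,F1) does not hold.

False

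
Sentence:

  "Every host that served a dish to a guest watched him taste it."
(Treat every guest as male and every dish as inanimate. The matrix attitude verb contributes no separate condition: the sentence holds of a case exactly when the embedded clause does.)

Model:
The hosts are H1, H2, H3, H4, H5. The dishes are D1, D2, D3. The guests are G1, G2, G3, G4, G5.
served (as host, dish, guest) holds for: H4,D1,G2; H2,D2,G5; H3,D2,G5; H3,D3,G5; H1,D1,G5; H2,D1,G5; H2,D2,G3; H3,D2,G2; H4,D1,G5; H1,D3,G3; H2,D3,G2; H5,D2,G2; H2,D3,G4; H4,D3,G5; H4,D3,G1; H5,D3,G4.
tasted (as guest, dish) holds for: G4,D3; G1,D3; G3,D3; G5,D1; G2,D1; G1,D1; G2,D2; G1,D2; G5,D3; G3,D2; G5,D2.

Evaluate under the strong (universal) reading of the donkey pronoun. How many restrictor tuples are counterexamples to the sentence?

1

"him" takes "a guest" as antecedent and "it" takes "a dish"; both are donkey pronouns co-varying with the restrictor.
Strong reading: for every (h,d,g) with served(h,d,g), tasted(g,d).
Restrictor triples: (H1,D1,G5)→tasted(G5,D1) ✓  (H1,D3,G3)→tasted(G3,D3) ✓  (H2,D1,G5)→tasted(G5,D1) ✓  (H2,D2,G3)→tasted(G3,D2) ✓  (H2,D2,G5)→tasted(G5,D2) ✓  (H2,D3,G2)→tasted(G2,D3) ✗  (H2,D3,G4)→tasted(G4,D3) ✓  (H3,D2,G2)→tasted(G2,D2) ✓  (H3,D2,G5)→tasted(G5,D2) ✓  (H3,D3,G5)→tasted(G5,D3) ✓  (H4,D1,G2)→tasted(G2,D1) ✓  (H4,D1,G5)→tasted(G5,D1) ✓  (H4,D3,G1)→tasted(G1,D3) ✓  (H4,D3,G5)→tasted(G5,D3) ✓  (H5,D2,G2)→tasted(G2,D2) ✓  (H5,D3,G4)→tasted(G4,D3) ✓
Counterexamples (restrictor triples failing the scope): 1.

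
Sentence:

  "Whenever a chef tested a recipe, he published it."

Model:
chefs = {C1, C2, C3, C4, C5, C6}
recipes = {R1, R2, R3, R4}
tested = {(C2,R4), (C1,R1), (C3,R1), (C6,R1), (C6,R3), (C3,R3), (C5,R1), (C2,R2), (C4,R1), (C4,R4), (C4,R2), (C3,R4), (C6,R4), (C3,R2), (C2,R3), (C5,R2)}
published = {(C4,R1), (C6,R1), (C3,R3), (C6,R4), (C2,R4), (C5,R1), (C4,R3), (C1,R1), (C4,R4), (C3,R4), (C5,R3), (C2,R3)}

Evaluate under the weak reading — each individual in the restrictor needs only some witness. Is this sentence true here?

True

"it" takes "a recipe" as antecedent — a donkey pronoun bound across the clause boundary.
Weak reading: every chef c with some tested-recipe has at least one tested-recipe r such that published(c,r).
Per chef: C1:✓  C2:✓  C3:✓  C4:✓  C5:✓  C6:✓
Every chef in the restrictor has a witness.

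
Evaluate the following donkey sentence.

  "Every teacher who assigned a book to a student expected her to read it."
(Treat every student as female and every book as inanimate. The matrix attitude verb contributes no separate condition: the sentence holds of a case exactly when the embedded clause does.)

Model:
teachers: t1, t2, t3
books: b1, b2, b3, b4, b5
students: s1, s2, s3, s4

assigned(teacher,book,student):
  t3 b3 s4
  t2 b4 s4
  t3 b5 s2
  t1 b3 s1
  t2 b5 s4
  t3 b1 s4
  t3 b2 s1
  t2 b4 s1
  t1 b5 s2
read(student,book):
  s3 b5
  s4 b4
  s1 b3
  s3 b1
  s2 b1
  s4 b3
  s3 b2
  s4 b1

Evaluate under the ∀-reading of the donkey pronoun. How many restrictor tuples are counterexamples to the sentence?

"her" takes "a student" as antecedent and "it" takes "a book"; both are donkey pronouns co-varying with the restrictor.
Strong reading: for every (t,b,s) with assigned(t,b,s), read(s,b).
Restrictor triples: (t1,b3,s1)→read(s1,b3) ✓  (t1,b5,s2)→read(s2,b5) ✗  (t2,b4,s1)→read(s1,b4) ✗  (t2,b4,s4)→read(s4,b4) ✓  (t2,b5,s4)→read(s4,b5) ✗  (t3,b1,s4)→read(s4,b1) ✓  (t3,b2,s1)→read(s1,b2) ✗  (t3,b3,s4)→read(s4,b3) ✓  (t3,b5,s2)→read(s2,b5) ✗
Counterexamples (restrictor triples failing the scope): 5.

5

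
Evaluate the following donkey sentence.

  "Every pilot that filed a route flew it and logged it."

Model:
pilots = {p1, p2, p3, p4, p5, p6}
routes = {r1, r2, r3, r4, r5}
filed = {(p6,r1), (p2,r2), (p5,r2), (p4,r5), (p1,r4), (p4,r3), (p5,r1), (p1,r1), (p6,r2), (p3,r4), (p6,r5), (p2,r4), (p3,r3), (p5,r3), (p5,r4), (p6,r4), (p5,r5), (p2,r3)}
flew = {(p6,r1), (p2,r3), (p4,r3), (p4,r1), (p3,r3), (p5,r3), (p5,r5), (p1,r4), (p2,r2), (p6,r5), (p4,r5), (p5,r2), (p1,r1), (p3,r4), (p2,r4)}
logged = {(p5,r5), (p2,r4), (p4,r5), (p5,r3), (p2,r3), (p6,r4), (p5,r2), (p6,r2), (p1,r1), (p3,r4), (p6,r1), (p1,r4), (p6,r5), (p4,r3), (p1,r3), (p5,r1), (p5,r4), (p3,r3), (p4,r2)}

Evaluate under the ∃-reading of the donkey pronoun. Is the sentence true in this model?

"it" takes "a route" as antecedent — a donkey pronoun bound across the clause boundary.
Weak reading: every pilot p with some filed-route has at least one filed-route r such that flew(p,r) ∧ logged(p,r).
Per pilot: p1:✓  p2:✓  p3:✓  p4:✓  p5:✓  p6:✓
Every pilot in the restrictor has a witness.

True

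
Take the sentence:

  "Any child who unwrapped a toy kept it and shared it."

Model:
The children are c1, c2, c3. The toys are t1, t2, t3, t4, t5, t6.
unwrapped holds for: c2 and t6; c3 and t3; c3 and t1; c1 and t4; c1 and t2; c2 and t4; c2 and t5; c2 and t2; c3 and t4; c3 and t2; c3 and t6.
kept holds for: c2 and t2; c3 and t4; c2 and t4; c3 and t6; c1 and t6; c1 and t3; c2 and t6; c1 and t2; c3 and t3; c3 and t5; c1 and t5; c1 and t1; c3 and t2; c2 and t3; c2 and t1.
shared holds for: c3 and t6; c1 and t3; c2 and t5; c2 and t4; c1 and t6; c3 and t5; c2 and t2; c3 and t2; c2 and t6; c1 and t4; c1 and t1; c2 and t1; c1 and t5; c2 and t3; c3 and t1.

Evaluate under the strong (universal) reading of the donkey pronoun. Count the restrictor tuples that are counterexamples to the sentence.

6

"it" takes "a toy" as antecedent — a donkey pronoun bound across the clause boundary.
Strong reading: for every (c,t) with unwrapped(c,t), kept(c,t) ∧ shared(c,t).
Restrictor pairs: (c1,t2) ✗  (c1,t4) ✗  (c2,t2) ✓  (c2,t4) ✓  (c2,t5) ✗  (c2,t6) ✓  (c3,t1) ✗  (c3,t2) ✓  (c3,t3) ✗  (c3,t4) ✗  (c3,t6) ✓
Counterexamples (restrictor pairs failing the scope): 6.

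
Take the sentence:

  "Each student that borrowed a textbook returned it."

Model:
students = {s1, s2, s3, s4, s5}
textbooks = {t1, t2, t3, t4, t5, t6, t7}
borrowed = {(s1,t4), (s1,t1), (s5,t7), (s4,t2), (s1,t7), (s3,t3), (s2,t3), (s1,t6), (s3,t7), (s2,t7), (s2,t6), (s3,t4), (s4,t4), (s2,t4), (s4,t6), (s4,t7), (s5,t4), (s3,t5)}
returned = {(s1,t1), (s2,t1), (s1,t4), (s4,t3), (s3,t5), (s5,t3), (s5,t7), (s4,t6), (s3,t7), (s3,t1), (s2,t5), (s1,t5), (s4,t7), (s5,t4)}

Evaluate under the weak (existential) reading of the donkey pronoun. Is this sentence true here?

False

"it" takes "a textbook" as antecedent — a donkey pronoun bound across the clause boundary.
Weak reading: every student s with some borrowed-textbook has at least one borrowed-textbook t such that returned(s,t).
Per student: s1:✓  s2:✗  s3:✓  s4:✓  s5:✓
s2 has no witness among its borrowed-textbooks.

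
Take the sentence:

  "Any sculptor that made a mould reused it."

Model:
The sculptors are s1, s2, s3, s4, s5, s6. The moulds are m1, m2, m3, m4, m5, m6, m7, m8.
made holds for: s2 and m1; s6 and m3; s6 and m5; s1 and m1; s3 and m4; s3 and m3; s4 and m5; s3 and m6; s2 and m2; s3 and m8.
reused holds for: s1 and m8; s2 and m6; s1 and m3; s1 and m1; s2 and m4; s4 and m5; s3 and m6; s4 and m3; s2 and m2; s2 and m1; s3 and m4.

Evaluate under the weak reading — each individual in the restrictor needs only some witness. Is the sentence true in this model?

False

"it" takes "a mould" as antecedent — a donkey pronoun bound across the clause boundary.
Weak reading: every sculptor s with some made-mould has at least one made-mould m such that reused(s,m).
Per sculptor: s1:✓  s2:✓  s3:✓  s4:✓  s6:✗
s6 has no witness among its made-moulds.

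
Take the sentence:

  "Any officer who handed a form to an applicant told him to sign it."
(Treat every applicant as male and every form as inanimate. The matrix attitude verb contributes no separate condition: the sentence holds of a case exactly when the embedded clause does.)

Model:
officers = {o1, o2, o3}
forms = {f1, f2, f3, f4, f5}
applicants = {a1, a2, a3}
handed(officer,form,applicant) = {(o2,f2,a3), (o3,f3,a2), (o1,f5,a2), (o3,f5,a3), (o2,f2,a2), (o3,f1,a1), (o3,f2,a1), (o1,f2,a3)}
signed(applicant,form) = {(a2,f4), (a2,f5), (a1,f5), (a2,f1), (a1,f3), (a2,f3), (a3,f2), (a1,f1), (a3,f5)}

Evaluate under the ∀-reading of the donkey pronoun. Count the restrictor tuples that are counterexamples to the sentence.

2

"him" takes "an applicant" as antecedent and "it" takes "a form"; both are donkey pronouns co-varying with the restrictor.
Strong reading: for every (o,f,a) with handed(o,f,a), signed(a,f).
Restrictor triples: (o1,f2,a3)→signed(a3,f2) ✓  (o1,f5,a2)→signed(a2,f5) ✓  (o2,f2,a2)→signed(a2,f2) ✗  (o2,f2,a3)→signed(a3,f2) ✓  (o3,f1,a1)→signed(a1,f1) ✓  (o3,f2,a1)→signed(a1,f2) ✗  (o3,f3,a2)→signed(a2,f3) ✓  (o3,f5,a3)→signed(a3,f5) ✓
Counterexamples (restrictor triples failing the scope): 2.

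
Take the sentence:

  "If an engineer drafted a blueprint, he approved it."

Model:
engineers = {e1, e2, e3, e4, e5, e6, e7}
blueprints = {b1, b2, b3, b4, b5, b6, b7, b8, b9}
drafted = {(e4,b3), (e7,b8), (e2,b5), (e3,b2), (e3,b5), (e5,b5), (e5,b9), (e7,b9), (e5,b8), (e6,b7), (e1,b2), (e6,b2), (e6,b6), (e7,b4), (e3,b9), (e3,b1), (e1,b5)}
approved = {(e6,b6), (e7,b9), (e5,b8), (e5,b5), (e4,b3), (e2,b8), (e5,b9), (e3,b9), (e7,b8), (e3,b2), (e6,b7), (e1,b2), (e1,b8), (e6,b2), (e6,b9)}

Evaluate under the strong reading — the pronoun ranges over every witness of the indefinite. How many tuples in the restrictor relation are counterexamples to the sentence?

5

"it" takes "a blueprint" as antecedent — a donkey pronoun bound across the clause boundary.
Strong reading: for every (e,b) with drafted(e,b), approved(e,b).
Restrictor pairs: (e1,b2) ✓  (e1,b5) ✗  (e2,b5) ✗  (e3,b1) ✗  (e3,b2) ✓  (e3,b5) ✗  (e3,b9) ✓  (e4,b3) ✓  (e5,b5) ✓  (e5,b8) ✓  (e5,b9) ✓  (e6,b2) ✓  (e6,b6) ✓  (e6,b7) ✓  (e7,b4) ✗  (e7,b8) ✓  (e7,b9) ✓
Counterexamples (restrictor pairs failing the scope): 5.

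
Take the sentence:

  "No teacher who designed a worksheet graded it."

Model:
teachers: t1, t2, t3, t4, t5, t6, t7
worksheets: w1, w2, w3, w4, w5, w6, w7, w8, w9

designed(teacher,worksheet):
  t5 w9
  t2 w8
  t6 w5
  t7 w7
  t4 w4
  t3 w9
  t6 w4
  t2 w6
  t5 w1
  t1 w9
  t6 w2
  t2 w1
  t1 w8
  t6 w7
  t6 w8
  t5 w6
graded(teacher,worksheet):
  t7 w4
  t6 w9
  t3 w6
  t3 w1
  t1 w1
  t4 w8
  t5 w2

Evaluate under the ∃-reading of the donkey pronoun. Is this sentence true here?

"it" takes "a worksheet" as antecedent — a donkey pronoun bound across the clause boundary.
Truth condition: for no (t,w) with designed(t,w) does graded(t,w) hold.
Restrictor pairs — does the scope hold? (t1,w8):fails  (t1,w9):fails  (t2,w1):fails  (t2,w6):fails  (t2,w8):fails  (t3,w9):fails  (t4,w4):fails  (t5,w1):fails  (t5,w6):fails  (t5,w9):fails  (t6,w2):fails  (t6,w4):fails  (t6,w5):fails  (t6,w7):fails  (t6,w8):fails  (t7,w7):fails
Scope holds for no restrictor pair, so the sentence is true.

True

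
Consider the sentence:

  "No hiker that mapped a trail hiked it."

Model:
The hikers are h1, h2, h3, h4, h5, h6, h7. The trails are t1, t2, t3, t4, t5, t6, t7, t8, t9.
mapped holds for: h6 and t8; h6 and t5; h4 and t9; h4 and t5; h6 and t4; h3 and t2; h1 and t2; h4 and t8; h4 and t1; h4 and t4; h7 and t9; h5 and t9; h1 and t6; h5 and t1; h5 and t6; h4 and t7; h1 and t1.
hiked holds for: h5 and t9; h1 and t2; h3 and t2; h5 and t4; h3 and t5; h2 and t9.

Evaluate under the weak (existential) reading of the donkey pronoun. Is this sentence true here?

"it" takes "a trail" as antecedent — a donkey pronoun bound across the clause boundary.
Truth condition: for no (h,t) with mapped(h,t) does hiked(h,t) hold.
Restrictor pairs — does the scope hold? (h1,t1):fails  (h1,t2):holds  (h1,t6):fails  (h3,t2):holds  (h4,t1):fails  (h4,t4):fails  (h4,t5):fails  (h4,t7):fails  (h4,t8):fails  (h4,t9):fails  (h5,t1):fails  (h5,t6):fails  (h5,t9):holds  (h6,t4):fails  (h6,t5):fails  (h6,t8):fails  (h7,t9):fails
Scope holds for 3 pair(s), so the sentence is false.

False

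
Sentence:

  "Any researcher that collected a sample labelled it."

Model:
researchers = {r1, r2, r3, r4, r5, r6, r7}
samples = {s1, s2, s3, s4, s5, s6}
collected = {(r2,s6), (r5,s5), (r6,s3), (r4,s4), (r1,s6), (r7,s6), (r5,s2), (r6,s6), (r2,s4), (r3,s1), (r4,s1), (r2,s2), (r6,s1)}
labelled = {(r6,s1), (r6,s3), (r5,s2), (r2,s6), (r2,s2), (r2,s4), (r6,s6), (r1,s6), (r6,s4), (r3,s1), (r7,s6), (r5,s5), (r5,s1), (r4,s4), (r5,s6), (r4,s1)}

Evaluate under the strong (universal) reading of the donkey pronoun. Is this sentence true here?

True

"it" takes "a sample" as antecedent — a donkey pronoun bound across the clause boundary.
Strong reading: for every (r,s) with collected(r,s), labelled(r,s).
Restrictor pairs: (r1,s6) ✓  (r2,s2) ✓  (r2,s4) ✓  (r2,s6) ✓  (r3,s1) ✓  (r4,s1) ✓  (r4,s4) ✓  (r5,s2) ✓  (r5,s5) ✓  (r6,s1) ✓  (r6,s3) ✓  (r6,s6) ✓  (r7,s6) ✓
Every restrictor pair satisfies the scope.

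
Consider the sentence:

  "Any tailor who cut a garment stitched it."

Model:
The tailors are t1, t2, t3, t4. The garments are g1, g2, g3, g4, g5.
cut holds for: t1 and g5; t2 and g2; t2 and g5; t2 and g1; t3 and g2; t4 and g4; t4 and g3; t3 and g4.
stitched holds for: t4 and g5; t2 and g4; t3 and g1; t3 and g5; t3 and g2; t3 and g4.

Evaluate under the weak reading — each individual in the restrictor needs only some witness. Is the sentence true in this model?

"it" takes "a garment" as antecedent — a donkey pronoun bound across the clause boundary.
Weak reading: every tailor t with some cut-garment has at least one cut-garment g such that stitched(t,g).
Per tailor: t1:✗  t2:✗  t3:✓  t4:✗
t1 has no witness among its cut-garments.

False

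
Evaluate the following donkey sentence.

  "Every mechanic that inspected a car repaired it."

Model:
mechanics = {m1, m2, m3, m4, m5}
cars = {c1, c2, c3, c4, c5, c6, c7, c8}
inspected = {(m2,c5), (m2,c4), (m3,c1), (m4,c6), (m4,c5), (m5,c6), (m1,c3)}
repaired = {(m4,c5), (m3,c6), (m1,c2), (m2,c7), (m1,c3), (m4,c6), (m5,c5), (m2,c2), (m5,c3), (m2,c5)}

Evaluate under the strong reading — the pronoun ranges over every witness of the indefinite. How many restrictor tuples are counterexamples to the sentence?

3

"it" takes "a car" as antecedent — a donkey pronoun bound across the clause boundary.
Strong reading: for every (m,c) with inspected(m,c), repaired(m,c).
Restrictor pairs: (m1,c3) ✓  (m2,c4) ✗  (m2,c5) ✓  (m3,c1) ✗  (m4,c5) ✓  (m4,c6) ✓  (m5,c6) ✗
Counterexamples (restrictor pairs failing the scope): 3.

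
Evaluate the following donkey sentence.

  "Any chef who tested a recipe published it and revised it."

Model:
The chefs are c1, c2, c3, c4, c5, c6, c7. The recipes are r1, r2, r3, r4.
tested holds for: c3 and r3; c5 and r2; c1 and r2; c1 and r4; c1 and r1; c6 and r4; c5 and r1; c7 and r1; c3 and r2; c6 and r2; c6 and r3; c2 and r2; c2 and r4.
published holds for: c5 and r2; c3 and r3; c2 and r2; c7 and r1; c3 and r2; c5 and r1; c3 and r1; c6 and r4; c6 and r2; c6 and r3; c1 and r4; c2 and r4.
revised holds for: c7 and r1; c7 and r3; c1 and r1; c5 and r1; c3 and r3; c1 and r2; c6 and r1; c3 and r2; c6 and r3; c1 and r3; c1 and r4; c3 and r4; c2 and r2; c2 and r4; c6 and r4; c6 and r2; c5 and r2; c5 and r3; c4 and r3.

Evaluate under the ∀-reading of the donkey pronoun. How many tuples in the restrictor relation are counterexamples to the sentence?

"it" takes "a recipe" as antecedent — a donkey pronoun bound across the clause boundary.
Strong reading: for every (c,r) with tested(c,r), published(c,r) ∧ revised(c,r).
Restrictor pairs: (c1,r1) ✗  (c1,r2) ✗  (c1,r4) ✓  (c2,r2) ✓  (c2,r4) ✓  (c3,r2) ✓  (c3,r3) ✓  (c5,r1) ✓  (c5,r2) ✓  (c6,r2) ✓  (c6,r3) ✓  (c6,r4) ✓  (c7,r1) ✓
Counterexamples (restrictor pairs failing the scope): 2.

2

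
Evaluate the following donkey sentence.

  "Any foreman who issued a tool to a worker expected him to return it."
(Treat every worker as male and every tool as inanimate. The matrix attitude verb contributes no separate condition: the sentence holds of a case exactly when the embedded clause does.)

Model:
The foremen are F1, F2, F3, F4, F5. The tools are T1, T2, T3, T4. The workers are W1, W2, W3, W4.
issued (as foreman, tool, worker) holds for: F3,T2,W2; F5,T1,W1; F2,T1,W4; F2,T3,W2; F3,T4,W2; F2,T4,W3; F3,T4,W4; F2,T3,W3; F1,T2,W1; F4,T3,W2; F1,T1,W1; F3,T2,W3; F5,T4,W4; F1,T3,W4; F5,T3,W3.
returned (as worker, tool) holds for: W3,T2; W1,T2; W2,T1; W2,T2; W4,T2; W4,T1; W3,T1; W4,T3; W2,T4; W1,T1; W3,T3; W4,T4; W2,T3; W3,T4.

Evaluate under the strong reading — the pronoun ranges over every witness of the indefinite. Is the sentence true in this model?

"him" takes "a worker" as antecedent and "it" takes "a tool"; both are donkey pronouns co-varying with the restrictor.
Strong reading: for every (f,t,w) with issued(f,t,w), returned(w,t).
Restrictor triples: (F1,T1,W1)→returned(W1,T1) ✓  (F1,T2,W1)→returned(W1,T2) ✓  (F1,T3,W4)→returned(W4,T3) ✓  (F2,T1,W4)→returned(W4,T1) ✓  (F2,T3,W2)→returned(W2,T3) ✓  (F2,T3,W3)→returned(W3,T3) ✓  (F2,T4,W3)→returned(W3,T4) ✓  (F3,T2,W2)→returned(W2,T2) ✓  (F3,T2,W3)→returned(W3,T2) ✓  (F3,T4,W2)→returned(W2,T4) ✓  (F3,T4,W4)→returned(W4,T4) ✓  (F4,T3,W2)→returned(W2,T3) ✓  (F5,T1,W1)→returned(W1,T1) ✓  (F5,T3,W3)→returned(W3,T3) ✓  (F5,T4,W4)→returned(W4,T4) ✓
Every restrictor triple satisfies the scope.

True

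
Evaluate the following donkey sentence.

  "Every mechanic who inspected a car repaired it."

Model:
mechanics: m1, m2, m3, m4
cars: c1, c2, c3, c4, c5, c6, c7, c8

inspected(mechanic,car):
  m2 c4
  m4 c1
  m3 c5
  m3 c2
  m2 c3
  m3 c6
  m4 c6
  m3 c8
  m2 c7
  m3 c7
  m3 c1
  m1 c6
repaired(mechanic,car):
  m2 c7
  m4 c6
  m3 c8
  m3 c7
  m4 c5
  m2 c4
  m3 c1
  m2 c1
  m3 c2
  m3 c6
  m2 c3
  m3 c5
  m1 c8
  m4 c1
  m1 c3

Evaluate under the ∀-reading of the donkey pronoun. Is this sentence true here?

"it" takes "a car" as antecedent — a donkey pronoun bound across the clause boundary.
Strong reading: for every (m,c) with inspected(m,c), repaired(m,c).
Restrictor pairs: (m1,c6) ✗  (m2,c3) ✓  (m2,c4) ✓  (m2,c7) ✓  (m3,c1) ✓  (m3,c2) ✓  (m3,c5) ✓  (m3,c6) ✓  (m3,c7) ✓  (m3,c8) ✓  (m4,c1) ✓  (m4,c6) ✓
Counterexample: (m1,c6) is in inspected but fails the scope.

False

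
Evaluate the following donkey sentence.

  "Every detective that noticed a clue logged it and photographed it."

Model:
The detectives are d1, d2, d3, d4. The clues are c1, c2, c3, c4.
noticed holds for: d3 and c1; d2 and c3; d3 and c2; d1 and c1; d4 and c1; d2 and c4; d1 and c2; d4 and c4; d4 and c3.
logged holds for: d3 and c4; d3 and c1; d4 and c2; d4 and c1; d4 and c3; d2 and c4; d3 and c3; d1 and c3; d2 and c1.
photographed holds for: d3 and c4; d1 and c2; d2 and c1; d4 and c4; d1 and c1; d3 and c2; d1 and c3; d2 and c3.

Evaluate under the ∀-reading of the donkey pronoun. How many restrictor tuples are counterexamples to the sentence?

9

"it" takes "a clue" as antecedent — a donkey pronoun bound across the clause boundary.
Strong reading: for every (d,c) with noticed(d,c), logged(d,c) ∧ photographed(d,c).
Restrictor pairs: (d1,c1) ✗  (d1,c2) ✗  (d2,c3) ✗  (d2,c4) ✗  (d3,c1) ✗  (d3,c2) ✗  (d4,c1) ✗  (d4,c3) ✗  (d4,c4) ✗
Counterexamples (restrictor pairs failing the scope): 9.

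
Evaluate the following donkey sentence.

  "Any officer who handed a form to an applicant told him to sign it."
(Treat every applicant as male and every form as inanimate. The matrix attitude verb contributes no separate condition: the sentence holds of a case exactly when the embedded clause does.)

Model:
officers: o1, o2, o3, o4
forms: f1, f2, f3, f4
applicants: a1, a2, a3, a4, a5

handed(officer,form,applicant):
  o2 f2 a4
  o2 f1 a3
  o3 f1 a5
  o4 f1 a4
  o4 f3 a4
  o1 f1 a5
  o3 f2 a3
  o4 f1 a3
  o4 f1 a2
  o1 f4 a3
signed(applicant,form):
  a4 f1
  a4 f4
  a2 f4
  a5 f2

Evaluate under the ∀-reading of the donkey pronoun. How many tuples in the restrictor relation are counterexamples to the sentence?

9

"him" takes "an applicant" as antecedent and "it" takes "a form"; both are donkey pronouns co-varying with the restrictor.
Strong reading: for every (o,f,a) with handed(o,f,a), signed(a,f).
Restrictor triples: (o1,f1,a5)→signed(a5,f1) ✗  (o1,f4,a3)→signed(a3,f4) ✗  (o2,f1,a3)→signed(a3,f1) ✗  (o2,f2,a4)→signed(a4,f2) ✗  (o3,f1,a5)→signed(a5,f1) ✗  (o3,f2,a3)→signed(a3,f2) ✗  (o4,f1,a2)→signed(a2,f1) ✗  (o4,f1,a3)→signed(a3,f1) ✗  (o4,f1,a4)→signed(a4,f1) ✓  (o4,f3,a4)→signed(a4,f3) ✗
Counterexamples (restrictor triples failing the scope): 9.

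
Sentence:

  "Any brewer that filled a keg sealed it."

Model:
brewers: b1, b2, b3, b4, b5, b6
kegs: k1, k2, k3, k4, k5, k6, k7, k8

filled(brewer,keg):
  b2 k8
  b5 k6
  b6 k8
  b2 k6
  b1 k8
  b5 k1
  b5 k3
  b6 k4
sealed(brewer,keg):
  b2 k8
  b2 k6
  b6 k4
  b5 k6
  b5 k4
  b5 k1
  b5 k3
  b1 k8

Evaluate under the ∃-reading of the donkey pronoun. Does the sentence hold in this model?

"it" takes "a keg" as antecedent — a donkey pronoun bound across the clause boundary.
Weak reading: every brewer b with some filled-keg has at least one filled-keg k such that sealed(b,k).
Per brewer: b1:✓  b2:✓  b5:✓  b6:✓
Every brewer in the restrictor has a witness.

True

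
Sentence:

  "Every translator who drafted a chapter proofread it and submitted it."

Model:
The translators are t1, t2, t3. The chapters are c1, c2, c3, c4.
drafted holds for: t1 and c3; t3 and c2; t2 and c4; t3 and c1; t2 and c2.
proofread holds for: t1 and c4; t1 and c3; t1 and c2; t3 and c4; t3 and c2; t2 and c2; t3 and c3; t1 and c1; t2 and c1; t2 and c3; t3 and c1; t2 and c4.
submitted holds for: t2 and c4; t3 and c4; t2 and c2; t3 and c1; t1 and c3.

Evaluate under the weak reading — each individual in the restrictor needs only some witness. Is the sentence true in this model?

True

"it" takes "a chapter" as antecedent — a donkey pronoun bound across the clause boundary.
Weak reading: every translator t with some drafted-chapter has at least one drafted-chapter c such that proofread(t,c) ∧ submitted(t,c).
Per translator: t1:✓  t2:✓  t3:✓
Every translator in the restrictor has a witness.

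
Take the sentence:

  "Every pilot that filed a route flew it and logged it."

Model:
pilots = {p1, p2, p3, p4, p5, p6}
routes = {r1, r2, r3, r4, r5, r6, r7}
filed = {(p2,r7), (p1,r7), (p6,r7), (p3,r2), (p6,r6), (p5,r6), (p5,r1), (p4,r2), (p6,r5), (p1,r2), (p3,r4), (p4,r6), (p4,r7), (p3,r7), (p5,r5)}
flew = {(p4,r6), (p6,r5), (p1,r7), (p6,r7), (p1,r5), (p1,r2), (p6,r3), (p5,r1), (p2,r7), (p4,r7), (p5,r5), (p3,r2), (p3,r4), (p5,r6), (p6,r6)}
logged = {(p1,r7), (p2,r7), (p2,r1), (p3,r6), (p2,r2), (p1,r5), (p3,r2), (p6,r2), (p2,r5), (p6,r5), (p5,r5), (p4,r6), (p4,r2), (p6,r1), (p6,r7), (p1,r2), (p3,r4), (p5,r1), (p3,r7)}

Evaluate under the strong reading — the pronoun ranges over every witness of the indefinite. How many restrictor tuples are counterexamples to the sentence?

"it" takes "a route" as antecedent — a donkey pronoun bound across the clause boundary.
Strong reading: for every (p,r) with filed(p,r), flew(p,r) ∧ logged(p,r).
Restrictor pairs: (p1,r2) ✓  (p1,r7) ✓  (p2,r7) ✓  (p3,r2) ✓  (p3,r4) ✓  (p3,r7) ✗  (p4,r2) ✗  (p4,r6) ✓  (p4,r7) ✗  (p5,r1) ✓  (p5,r5) ✓  (p5,r6) ✗  (p6,r5) ✓  (p6,r6) ✗  (p6,r7) ✓
Counterexamples (restrictor pairs failing the scope): 5.

5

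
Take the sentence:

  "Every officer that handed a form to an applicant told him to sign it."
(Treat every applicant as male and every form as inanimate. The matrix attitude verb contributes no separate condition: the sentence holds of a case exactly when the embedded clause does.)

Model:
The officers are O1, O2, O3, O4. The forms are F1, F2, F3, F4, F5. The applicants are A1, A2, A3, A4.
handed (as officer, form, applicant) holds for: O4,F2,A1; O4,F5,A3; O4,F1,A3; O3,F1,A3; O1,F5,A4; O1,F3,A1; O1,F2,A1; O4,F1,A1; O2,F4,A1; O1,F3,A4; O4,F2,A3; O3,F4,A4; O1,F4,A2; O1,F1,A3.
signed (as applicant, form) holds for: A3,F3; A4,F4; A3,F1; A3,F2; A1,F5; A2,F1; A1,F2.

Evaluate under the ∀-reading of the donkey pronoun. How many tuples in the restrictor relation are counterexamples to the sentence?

7

"him" takes "an applicant" as antecedent and "it" takes "a form"; both are donkey pronouns co-varying with the restrictor.
Strong reading: for every (o,f,a) with handed(o,f,a), signed(a,f).
Restrictor triples: (O1,F1,A3)→signed(A3,F1) ✓  (O1,F2,A1)→signed(A1,F2) ✓  (O1,F3,A1)→signed(A1,F3) ✗  (O1,F3,A4)→signed(A4,F3) ✗  (O1,F4,A2)→signed(A2,F4) ✗  (O1,F5,A4)→signed(A4,F5) ✗  (O2,F4,A1)→signed(A1,F4) ✗  (O3,F1,A3)→signed(A3,F1) ✓  (O3,F4,A4)→signed(A4,F4) ✓  (O4,F1,A1)→signed(A1,F1) ✗  (O4,F1,A3)→signed(A3,F1) ✓  (O4,F2,A1)→signed(A1,F2) ✓  (O4,F2,A3)→signed(A3,F2) ✓  (O4,F5,A3)→signed(A3,F5) ✗
Counterexamples (restrictor triples failing the scope): 7.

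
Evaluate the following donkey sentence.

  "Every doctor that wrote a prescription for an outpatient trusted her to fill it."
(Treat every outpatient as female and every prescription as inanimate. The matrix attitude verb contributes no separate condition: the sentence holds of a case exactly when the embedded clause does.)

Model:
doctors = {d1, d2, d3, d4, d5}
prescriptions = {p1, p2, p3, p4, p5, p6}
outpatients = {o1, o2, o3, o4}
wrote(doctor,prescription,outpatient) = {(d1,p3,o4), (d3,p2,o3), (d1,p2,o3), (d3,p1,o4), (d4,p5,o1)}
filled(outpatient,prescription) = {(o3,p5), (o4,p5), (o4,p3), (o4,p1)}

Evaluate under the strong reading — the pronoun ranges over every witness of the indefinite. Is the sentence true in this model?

"her" takes "an outpatient" as antecedent and "it" takes "a prescription"; both are donkey pronouns co-varying with the restrictor.
Strong reading: for every (d,p,o) with wrote(d,p,o), filled(o,p).
Restrictor triples: (d1,p2,o3)→filled(o3,p2) ✗  (d1,p3,o4)→filled(o4,p3) ✓  (d3,p1,o4)→filled(o4,p1) ✓  (d3,p2,o3)→filled(o3,p2) ✗  (d4,p5,o1)→filled(o1,p5) ✗
Counterexample: (d1,p2,o3) — filled(o3,p2) does not hold.

False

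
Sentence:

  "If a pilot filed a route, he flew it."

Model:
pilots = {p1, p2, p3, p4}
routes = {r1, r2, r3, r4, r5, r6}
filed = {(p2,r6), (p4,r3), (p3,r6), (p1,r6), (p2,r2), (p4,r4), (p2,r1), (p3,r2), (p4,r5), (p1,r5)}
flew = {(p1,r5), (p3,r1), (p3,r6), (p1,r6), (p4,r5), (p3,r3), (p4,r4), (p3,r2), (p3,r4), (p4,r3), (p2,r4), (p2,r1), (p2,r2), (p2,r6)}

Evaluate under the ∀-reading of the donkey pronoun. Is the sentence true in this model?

"it" takes "a route" as antecedent — a donkey pronoun bound across the clause boundary.
Strong reading: for every (p,r) with filed(p,r), flew(p,r).
Restrictor pairs: (p1,r5) ✓  (p1,r6) ✓  (p2,r1) ✓  (p2,r2) ✓  (p2,r6) ✓  (p3,r2) ✓  (p3,r6) ✓  (p4,r3) ✓  (p4,r4) ✓  (p4,r5) ✓
Every restrictor pair satisfies the scope.

True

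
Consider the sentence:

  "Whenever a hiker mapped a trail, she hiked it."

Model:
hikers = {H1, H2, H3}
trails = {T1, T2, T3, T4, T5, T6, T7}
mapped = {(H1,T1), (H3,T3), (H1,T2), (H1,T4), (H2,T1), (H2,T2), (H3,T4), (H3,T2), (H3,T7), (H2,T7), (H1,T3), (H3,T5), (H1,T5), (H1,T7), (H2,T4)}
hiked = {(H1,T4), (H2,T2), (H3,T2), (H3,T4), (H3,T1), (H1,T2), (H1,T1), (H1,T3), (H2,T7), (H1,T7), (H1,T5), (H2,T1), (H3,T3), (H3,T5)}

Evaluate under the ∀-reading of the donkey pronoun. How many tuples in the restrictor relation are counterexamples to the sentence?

"it" takes "a trail" as antecedent — a donkey pronoun bound across the clause boundary.
Strong reading: for every (h,t) with mapped(h,t), hiked(h,t).
Restrictor pairs: (H1,T1) ✓  (H1,T2) ✓  (H1,T3) ✓  (H1,T4) ✓  (H1,T5) ✓  (H1,T7) ✓  (H2,T1) ✓  (H2,T2) ✓  (H2,T4) ✗  (H2,T7) ✓  (H3,T2) ✓  (H3,T3) ✓  (H3,T4) ✓  (H3,T5) ✓  (H3,T7) ✗
Counterexamples (restrictor pairs failing the scope): 2.

2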